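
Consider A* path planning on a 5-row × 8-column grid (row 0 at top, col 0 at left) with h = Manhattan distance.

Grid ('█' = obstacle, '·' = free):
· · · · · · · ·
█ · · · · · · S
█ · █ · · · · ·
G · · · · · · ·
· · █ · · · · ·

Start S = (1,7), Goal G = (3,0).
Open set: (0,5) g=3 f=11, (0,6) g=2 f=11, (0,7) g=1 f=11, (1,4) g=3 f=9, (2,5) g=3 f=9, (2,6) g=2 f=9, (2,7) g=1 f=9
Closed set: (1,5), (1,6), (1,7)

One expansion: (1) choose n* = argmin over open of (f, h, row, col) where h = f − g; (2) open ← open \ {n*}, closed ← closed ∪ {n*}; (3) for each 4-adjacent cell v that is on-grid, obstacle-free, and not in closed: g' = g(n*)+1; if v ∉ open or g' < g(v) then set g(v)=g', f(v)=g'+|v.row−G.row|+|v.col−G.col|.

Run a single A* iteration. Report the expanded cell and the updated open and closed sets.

step 1: expand (1,4) (f=9, h=6) → closed; open now [(0,4) g=4 f=11, (0,5) g=3 f=11, (0,6) g=2 f=11, (0,7) g=1 f=11, (1,3) g=4 f=9, (2,4) g=4 f=9, (2,5) g=3 f=9, (2,6) g=2 f=9, (2,7) g=1 f=9]

expanded=(1,4); open=[(0,4) g=4 f=11, (0,5) g=3 f=11, (0,6) g=2 f=11, (0,7) g=1 f=11, (1,3) g=4 f=9, (2,4) g=4 f=9, (2,5) g=3 f=9, (2,6) g=2 f=9, (2,7) g=1 f=9]; closed=[(1,4), (1,5), (1,6), (1,7)]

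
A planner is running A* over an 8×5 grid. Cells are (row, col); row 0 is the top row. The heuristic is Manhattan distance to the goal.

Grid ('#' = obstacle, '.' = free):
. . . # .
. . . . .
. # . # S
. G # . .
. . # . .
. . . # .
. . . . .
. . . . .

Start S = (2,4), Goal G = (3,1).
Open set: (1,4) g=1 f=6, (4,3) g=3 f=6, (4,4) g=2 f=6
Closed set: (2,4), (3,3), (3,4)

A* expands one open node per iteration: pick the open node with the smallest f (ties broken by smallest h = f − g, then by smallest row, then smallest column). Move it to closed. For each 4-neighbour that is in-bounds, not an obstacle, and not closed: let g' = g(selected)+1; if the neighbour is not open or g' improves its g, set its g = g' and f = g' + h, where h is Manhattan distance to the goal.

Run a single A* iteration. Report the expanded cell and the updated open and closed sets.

step 1: expand (4,3) (f=6, h=3) → closed; open now [(1,4) g=1 f=6, (4,4) g=2 f=6]

expanded=(4,3); open=[(1,4) g=1 f=6, (4,4) g=2 f=6]; closed=[(2,4), (3,3), (3,4), (4,3)]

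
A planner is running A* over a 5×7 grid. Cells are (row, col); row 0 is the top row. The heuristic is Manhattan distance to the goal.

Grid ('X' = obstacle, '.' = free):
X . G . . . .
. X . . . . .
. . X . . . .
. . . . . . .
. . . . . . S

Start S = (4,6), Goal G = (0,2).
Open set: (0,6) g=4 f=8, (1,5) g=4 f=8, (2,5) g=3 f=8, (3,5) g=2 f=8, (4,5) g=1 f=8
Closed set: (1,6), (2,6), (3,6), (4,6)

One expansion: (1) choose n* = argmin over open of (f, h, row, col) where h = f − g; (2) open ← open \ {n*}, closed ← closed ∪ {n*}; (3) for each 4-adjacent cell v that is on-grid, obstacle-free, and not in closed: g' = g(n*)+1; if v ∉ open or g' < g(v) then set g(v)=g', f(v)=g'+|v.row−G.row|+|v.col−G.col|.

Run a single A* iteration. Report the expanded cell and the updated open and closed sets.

expanded=(0,6); open=[(0,5) g=5 f=8, (1,5) g=4 f=8, (2,5) g=3 f=8, (3,5) g=2 f=8, (4,5) g=1 f=8]; closed=[(0,6), (1,6), (2,6), (3,6), (4,6)]

step 1: expand (0,6) (f=8, h=4) → closed; open now [(0,5) g=5 f=8, (1,5) g=4 f=8, (2,5) g=3 f=8, (3,5) g=2 f=8, (4,5) g=1 f=8]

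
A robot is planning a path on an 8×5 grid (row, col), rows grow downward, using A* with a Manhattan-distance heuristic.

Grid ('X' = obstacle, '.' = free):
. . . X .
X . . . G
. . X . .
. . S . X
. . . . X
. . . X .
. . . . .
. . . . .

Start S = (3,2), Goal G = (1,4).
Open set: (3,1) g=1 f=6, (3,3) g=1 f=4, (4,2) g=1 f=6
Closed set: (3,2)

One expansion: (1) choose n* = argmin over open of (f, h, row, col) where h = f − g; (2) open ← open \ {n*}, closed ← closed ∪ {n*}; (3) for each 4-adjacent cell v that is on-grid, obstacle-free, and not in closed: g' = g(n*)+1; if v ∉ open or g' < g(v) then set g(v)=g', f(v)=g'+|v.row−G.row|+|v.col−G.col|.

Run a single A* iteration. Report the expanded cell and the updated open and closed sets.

expanded=(3,3); open=[(2,3) g=2 f=4, (3,1) g=1 f=6, (4,2) g=1 f=6, (4,3) g=2 f=6]; closed=[(3,2), (3,3)]

step 1: expand (3,3) (f=4, h=3) → closed; open now [(2,3) g=2 f=4, (3,1) g=1 f=6, (4,2) g=1 f=6, (4,3) g=2 f=6]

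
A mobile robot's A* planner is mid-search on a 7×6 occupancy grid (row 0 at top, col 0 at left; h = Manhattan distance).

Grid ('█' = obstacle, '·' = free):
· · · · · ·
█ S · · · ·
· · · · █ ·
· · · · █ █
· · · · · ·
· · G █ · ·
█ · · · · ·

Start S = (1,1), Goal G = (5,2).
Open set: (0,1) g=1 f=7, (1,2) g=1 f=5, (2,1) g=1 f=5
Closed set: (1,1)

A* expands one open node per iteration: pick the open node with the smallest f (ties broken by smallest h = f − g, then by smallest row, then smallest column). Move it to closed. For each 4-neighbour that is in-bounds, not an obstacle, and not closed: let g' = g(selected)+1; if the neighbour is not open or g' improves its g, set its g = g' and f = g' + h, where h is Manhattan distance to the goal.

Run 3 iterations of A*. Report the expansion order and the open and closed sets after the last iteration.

step 1: expand (1,2) (f=5, h=4) → closed; open now [(0,1) g=1 f=7, (0,2) g=2 f=7, (1,3) g=2 f=7, (2,1) g=1 f=5, (2,2) g=2 f=5]
step 2: expand (2,2) (f=5, h=3) → closed; open now [(0,1) g=1 f=7, (0,2) g=2 f=7, (1,3) g=2 f=7, (2,1) g=1 f=5, (2,3) g=3 f=7, (3,2) g=3 f=5]
step 3: expand (3,2) (f=5, h=2) → closed; open now [(0,1) g=1 f=7, (0,2) g=2 f=7, (1,3) g=2 f=7, (2,1) g=1 f=5, (2,3) g=3 f=7, (3,1) g=4 f=7, (3,3) g=4 f=7, (4,2) g=4 f=5]

order=[(1,2) → (2,2) → (3,2)]; open=[(0,1) g=1 f=7, (0,2) g=2 f=7, (1,3) g=2 f=7, (2,1) g=1 f=5, (2,3) g=3 f=7, (3,1) g=4 f=7, (3,3) g=4 f=7, (4,2) g=4 f=5]; closed=[(1,1), (1,2), (2,2), (3,2)]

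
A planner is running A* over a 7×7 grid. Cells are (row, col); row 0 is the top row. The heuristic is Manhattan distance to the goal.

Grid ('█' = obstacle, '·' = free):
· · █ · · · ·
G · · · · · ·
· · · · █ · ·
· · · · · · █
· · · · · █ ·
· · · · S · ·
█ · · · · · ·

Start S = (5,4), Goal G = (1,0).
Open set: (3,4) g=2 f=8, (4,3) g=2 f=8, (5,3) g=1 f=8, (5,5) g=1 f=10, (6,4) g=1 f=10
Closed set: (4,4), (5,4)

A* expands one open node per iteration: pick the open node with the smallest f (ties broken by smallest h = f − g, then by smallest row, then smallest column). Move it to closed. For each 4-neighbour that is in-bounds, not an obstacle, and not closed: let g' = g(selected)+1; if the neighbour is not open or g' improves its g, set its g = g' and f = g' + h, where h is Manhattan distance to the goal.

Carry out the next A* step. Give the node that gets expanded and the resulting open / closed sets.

expanded=(3,4); open=[(3,3) g=3 f=8, (3,5) g=3 f=10, (4,3) g=2 f=8, (5,3) g=1 f=8, (5,5) g=1 f=10, (6,4) g=1 f=10]; closed=[(3,4), (4,4), (5,4)]

step 1: expand (3,4) (f=8, h=6) → closed; open now [(3,3) g=3 f=8, (3,5) g=3 f=10, (4,3) g=2 f=8, (5,3) g=1 f=8, (5,5) g=1 f=10, (6,4) g=1 f=10]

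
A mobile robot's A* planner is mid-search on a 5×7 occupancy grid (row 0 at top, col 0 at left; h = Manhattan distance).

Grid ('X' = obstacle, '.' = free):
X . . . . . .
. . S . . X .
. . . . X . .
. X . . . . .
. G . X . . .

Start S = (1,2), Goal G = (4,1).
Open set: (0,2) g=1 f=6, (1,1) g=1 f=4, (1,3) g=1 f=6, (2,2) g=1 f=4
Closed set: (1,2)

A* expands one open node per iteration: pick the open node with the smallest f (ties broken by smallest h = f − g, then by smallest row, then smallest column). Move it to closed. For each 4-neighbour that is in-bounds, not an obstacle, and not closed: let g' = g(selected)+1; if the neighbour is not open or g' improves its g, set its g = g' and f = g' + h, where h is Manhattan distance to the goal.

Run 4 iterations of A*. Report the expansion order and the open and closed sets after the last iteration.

order=[(1,1) → (2,1) → (2,2) → (3,2)]; open=[(0,1) g=2 f=6, (0,2) g=1 f=6, (1,0) g=2 f=6, (1,3) g=1 f=6, (2,0) g=3 f=6, (2,3) g=2 f=6, (3,3) g=3 f=6, (4,2) g=3 f=4]; closed=[(1,1), (1,2), (2,1), (2,2), (3,2)]

step 1: expand (1,1) (f=4, h=3) → closed; open now [(0,1) g=2 f=6, (0,2) g=1 f=6, (1,0) g=2 f=6, (1,3) g=1 f=6, (2,1) g=2 f=4, (2,2) g=1 f=4]
step 2: expand (2,1) (f=4, h=2) → closed; open now [(0,1) g=2 f=6, (0,2) g=1 f=6, (1,0) g=2 f=6, (1,3) g=1 f=6, (2,0) g=3 f=6, (2,2) g=1 f=4]
step 3: expand (2,2) (f=4, h=3) → closed; open now [(0,1) g=2 f=6, (0,2) g=1 f=6, (1,0) g=2 f=6, (1,3) g=1 f=6, (2,0) g=3 f=6, (2,3) g=2 f=6, (3,2) g=2 f=4]
step 4: expand (3,2) (f=4, h=2) → closed; open now [(0,1) g=2 f=6, (0,2) g=1 f=6, (1,0) g=2 f=6, (1,3) g=1 f=6, (2,0) g=3 f=6, (2,3) g=2 f=6, (3,3) g=3 f=6, (4,2) g=3 f=4]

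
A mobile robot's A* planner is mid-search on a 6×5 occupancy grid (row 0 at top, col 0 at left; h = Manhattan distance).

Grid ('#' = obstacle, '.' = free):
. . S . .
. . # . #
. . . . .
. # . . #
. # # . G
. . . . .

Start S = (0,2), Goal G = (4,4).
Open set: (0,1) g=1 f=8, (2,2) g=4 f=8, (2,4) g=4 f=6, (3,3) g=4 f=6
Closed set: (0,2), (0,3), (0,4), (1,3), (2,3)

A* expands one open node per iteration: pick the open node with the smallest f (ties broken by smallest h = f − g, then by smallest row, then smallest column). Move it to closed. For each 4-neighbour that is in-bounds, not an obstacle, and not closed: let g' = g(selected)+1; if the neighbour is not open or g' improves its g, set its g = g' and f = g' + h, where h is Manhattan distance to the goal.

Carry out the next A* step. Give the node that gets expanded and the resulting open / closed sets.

step 1: expand (2,4) (f=6, h=2) → closed; open now [(0,1) g=1 f=8, (2,2) g=4 f=8, (3,3) g=4 f=6]

expanded=(2,4); open=[(0,1) g=1 f=8, (2,2) g=4 f=8, (3,3) g=4 f=6]; closed=[(0,2), (0,3), (0,4), (1,3), (2,3), (2,4)]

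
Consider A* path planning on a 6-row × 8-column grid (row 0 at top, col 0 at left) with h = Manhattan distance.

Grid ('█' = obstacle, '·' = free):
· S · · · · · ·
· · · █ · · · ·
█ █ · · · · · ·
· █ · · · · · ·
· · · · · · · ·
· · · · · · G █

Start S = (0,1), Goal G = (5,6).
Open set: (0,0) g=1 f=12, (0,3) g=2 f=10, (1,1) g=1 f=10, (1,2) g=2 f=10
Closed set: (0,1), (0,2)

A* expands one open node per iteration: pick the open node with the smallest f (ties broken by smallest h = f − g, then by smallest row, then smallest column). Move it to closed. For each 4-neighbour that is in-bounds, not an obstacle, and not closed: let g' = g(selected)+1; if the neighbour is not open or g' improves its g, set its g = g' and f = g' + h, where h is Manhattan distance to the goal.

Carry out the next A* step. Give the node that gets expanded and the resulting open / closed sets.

step 1: expand (0,3) (f=10, h=8) → closed; open now [(0,0) g=1 f=12, (0,4) g=3 f=10, (1,1) g=1 f=10, (1,2) g=2 f=10]

expanded=(0,3); open=[(0,0) g=1 f=12, (0,4) g=3 f=10, (1,1) g=1 f=10, (1,2) g=2 f=10]; closed=[(0,1), (0,2), (0,3)]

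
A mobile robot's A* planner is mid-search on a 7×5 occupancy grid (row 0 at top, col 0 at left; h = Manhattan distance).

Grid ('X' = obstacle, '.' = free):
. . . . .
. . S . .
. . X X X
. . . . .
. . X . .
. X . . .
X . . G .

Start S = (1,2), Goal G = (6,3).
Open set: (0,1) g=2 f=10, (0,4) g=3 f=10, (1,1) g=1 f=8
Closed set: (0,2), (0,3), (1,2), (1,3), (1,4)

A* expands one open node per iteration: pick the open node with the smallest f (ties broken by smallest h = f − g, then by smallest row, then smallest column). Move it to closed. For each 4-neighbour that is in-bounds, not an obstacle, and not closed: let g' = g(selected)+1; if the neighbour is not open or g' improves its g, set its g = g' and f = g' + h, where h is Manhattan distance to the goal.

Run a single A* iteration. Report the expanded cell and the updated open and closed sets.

expanded=(1,1); open=[(0,1) g=2 f=10, (0,4) g=3 f=10, (1,0) g=2 f=10, (2,1) g=2 f=8]; closed=[(0,2), (0,3), (1,1), (1,2), (1,3), (1,4)]

step 1: expand (1,1) (f=8, h=7) → closed; open now [(0,1) g=2 f=10, (0,4) g=3 f=10, (1,0) g=2 f=10, (2,1) g=2 f=8]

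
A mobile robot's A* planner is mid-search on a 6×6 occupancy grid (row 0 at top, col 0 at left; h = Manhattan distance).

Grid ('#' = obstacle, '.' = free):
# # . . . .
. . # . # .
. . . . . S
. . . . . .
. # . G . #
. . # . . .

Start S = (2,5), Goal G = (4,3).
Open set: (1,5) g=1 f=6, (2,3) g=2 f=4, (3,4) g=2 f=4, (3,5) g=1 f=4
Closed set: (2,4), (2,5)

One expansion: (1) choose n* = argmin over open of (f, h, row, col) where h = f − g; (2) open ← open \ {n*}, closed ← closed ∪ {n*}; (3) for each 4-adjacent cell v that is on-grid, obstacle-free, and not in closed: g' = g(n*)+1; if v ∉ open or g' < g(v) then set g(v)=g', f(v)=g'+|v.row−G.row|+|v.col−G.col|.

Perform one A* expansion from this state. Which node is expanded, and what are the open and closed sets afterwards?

step 1: expand (2,3) (f=4, h=2) → closed; open now [(1,3) g=3 f=6, (1,5) g=1 f=6, (2,2) g=3 f=6, (3,3) g=3 f=4, (3,4) g=2 f=4, (3,5) g=1 f=4]

expanded=(2,3); open=[(1,3) g=3 f=6, (1,5) g=1 f=6, (2,2) g=3 f=6, (3,3) g=3 f=4, (3,4) g=2 f=4, (3,5) g=1 f=4]; closed=[(2,3), (2,4), (2,5)]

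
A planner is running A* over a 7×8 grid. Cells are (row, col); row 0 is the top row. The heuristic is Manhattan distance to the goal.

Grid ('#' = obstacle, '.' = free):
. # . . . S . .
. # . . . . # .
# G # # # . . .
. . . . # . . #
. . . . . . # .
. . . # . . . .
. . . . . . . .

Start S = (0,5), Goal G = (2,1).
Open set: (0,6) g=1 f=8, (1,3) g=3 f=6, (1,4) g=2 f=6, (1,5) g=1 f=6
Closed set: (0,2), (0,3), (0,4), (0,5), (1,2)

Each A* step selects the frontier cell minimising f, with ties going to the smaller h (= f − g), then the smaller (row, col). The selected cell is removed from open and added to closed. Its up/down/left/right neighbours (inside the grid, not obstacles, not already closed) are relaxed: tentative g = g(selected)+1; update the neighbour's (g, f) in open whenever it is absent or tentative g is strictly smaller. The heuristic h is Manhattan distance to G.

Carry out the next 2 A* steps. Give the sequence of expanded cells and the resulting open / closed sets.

order=[(1,3) → (1,4)]; open=[(0,6) g=1 f=8, (1,5) g=1 f=6]; closed=[(0,2), (0,3), (0,4), (0,5), (1,2), (1,3), (1,4)]

step 1: expand (1,3) (f=6, h=3) → closed; open now [(0,6) g=1 f=8, (1,4) g=2 f=6, (1,5) g=1 f=6]
step 2: expand (1,4) (f=6, h=4) → closed; open now [(0,6) g=1 f=8, (1,5) g=1 f=6]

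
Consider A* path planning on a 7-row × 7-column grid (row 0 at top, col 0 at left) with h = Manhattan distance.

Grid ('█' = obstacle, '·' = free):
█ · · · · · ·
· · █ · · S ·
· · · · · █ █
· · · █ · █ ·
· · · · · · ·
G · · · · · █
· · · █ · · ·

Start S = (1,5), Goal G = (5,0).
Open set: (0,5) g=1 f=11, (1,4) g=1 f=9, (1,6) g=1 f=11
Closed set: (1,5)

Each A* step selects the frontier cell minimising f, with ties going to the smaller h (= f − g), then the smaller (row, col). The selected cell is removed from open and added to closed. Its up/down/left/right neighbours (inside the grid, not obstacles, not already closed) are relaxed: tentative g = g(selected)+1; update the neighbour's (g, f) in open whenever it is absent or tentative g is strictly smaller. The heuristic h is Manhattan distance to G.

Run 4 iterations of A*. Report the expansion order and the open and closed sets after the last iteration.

order=[(1,4) → (1,3) → (2,3) → (2,2)]; open=[(0,3) g=3 f=11, (0,4) g=2 f=11, (0,5) g=1 f=11, (1,6) g=1 f=11, (2,1) g=5 f=9, (2,4) g=2 f=9, (3,2) g=5 f=9]; closed=[(1,3), (1,4), (1,5), (2,2), (2,3)]

step 1: expand (1,4) (f=9, h=8) → closed; open now [(0,4) g=2 f=11, (0,5) g=1 f=11, (1,3) g=2 f=9, (1,6) g=1 f=11, (2,4) g=2 f=9]
step 2: expand (1,3) (f=9, h=7) → closed; open now [(0,3) g=3 f=11, (0,4) g=2 f=11, (0,5) g=1 f=11, (1,6) g=1 f=11, (2,3) g=3 f=9, (2,4) g=2 f=9]
step 3: expand (2,3) (f=9, h=6) → closed; open now [(0,3) g=3 f=11, (0,4) g=2 f=11, (0,5) g=1 f=11, (1,6) g=1 f=11, (2,2) g=4 f=9, (2,4) g=2 f=9]
step 4: expand (2,2) (f=9, h=5) → closed; open now [(0,3) g=3 f=11, (0,4) g=2 f=11, (0,5) g=1 f=11, (1,6) g=1 f=11, (2,1) g=5 f=9, (2,4) g=2 f=9, (3,2) g=5 f=9]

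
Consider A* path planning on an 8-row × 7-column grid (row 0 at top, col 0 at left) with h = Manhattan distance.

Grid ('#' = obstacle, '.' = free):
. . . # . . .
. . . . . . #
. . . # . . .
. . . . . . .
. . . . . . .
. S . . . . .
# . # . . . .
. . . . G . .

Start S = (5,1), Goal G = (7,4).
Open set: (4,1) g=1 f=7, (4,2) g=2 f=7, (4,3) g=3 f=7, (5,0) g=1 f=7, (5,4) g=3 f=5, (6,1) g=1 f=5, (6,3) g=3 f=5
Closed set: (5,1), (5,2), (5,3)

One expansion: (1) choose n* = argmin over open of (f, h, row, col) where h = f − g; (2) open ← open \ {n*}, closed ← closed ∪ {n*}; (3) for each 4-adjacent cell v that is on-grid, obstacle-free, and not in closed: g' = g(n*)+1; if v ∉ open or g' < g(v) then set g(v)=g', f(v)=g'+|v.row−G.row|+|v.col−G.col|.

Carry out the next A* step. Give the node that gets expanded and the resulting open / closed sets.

expanded=(5,4); open=[(4,1) g=1 f=7, (4,2) g=2 f=7, (4,3) g=3 f=7, (4,4) g=4 f=7, (5,0) g=1 f=7, (5,5) g=4 f=7, (6,1) g=1 f=5, (6,3) g=3 f=5, (6,4) g=4 f=5]; closed=[(5,1), (5,2), (5,3), (5,4)]

step 1: expand (5,4) (f=5, h=2) → closed; open now [(4,1) g=1 f=7, (4,2) g=2 f=7, (4,3) g=3 f=7, (4,4) g=4 f=7, (5,0) g=1 f=7, (5,5) g=4 f=7, (6,1) g=1 f=5, (6,3) g=3 f=5, (6,4) g=4 f=5]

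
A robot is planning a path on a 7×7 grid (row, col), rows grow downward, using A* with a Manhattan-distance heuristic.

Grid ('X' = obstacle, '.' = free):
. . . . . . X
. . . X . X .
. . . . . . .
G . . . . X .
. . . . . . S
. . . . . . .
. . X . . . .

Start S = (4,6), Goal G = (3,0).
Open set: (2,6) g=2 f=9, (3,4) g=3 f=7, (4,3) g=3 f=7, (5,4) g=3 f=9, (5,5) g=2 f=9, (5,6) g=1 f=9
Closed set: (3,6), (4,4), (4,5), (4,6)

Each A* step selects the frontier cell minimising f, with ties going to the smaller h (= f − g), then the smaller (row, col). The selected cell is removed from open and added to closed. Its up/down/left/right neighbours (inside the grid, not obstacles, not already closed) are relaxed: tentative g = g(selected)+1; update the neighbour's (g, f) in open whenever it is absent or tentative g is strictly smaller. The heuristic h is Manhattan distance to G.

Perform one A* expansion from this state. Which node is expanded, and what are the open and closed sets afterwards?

expanded=(3,4); open=[(2,4) g=4 f=9, (2,6) g=2 f=9, (3,3) g=4 f=7, (4,3) g=3 f=7, (5,4) g=3 f=9, (5,5) g=2 f=9, (5,6) g=1 f=9]; closed=[(3,4), (3,6), (4,4), (4,5), (4,6)]

step 1: expand (3,4) (f=7, h=4) → closed; open now [(2,4) g=4 f=9, (2,6) g=2 f=9, (3,3) g=4 f=7, (4,3) g=3 f=7, (5,4) g=3 f=9, (5,5) g=2 f=9, (5,6) g=1 f=9]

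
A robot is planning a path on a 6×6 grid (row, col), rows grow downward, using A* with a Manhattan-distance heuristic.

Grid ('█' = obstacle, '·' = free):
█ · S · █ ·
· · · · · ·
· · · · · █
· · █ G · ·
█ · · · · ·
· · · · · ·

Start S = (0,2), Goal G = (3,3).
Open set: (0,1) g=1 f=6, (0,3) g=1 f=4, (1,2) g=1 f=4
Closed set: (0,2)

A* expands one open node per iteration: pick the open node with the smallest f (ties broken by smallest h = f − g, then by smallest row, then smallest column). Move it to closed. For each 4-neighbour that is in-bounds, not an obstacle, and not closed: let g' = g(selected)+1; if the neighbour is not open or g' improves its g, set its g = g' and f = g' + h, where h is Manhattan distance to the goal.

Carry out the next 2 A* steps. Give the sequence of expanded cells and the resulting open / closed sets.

step 1: expand (0,3) (f=4, h=3) → closed; open now [(0,1) g=1 f=6, (1,2) g=1 f=4, (1,3) g=2 f=4]
step 2: expand (1,3) (f=4, h=2) → closed; open now [(0,1) g=1 f=6, (1,2) g=1 f=4, (1,4) g=3 f=6, (2,3) g=3 f=4]

order=[(0,3) → (1,3)]; open=[(0,1) g=1 f=6, (1,2) g=1 f=4, (1,4) g=3 f=6, (2,3) g=3 f=4]; closed=[(0,2), (0,3), (1,3)]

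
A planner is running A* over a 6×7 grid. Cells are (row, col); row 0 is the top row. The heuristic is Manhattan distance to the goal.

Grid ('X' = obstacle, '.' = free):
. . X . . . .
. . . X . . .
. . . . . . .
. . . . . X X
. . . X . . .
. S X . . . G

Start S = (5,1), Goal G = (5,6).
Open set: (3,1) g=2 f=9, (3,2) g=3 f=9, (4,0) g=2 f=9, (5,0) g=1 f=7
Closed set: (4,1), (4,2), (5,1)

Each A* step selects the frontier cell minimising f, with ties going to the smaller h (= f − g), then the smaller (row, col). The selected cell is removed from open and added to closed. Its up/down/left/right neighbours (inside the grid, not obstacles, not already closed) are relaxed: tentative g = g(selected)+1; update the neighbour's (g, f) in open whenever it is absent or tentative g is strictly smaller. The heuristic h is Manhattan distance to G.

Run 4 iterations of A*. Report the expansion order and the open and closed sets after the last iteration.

order=[(5,0) → (3,2) → (3,3) → (3,4)]; open=[(2,2) g=4 f=11, (2,3) g=5 f=11, (2,4) g=6 f=11, (3,1) g=2 f=9, (4,0) g=2 f=9, (4,4) g=6 f=9]; closed=[(3,2), (3,3), (3,4), (4,1), (4,2), (5,0), (5,1)]

step 1: expand (5,0) (f=7, h=6) → closed; open now [(3,1) g=2 f=9, (3,2) g=3 f=9, (4,0) g=2 f=9]
step 2: expand (3,2) (f=9, h=6) → closed; open now [(2,2) g=4 f=11, (3,1) g=2 f=9, (3,3) g=4 f=9, (4,0) g=2 f=9]
step 3: expand (3,3) (f=9, h=5) → closed; open now [(2,2) g=4 f=11, (2,3) g=5 f=11, (3,1) g=2 f=9, (3,4) g=5 f=9, (4,0) g=2 f=9]
step 4: expand (3,4) (f=9, h=4) → closed; open now [(2,2) g=4 f=11, (2,3) g=5 f=11, (2,4) g=6 f=11, (3,1) g=2 f=9, (4,0) g=2 f=9, (4,4) g=6 f=9]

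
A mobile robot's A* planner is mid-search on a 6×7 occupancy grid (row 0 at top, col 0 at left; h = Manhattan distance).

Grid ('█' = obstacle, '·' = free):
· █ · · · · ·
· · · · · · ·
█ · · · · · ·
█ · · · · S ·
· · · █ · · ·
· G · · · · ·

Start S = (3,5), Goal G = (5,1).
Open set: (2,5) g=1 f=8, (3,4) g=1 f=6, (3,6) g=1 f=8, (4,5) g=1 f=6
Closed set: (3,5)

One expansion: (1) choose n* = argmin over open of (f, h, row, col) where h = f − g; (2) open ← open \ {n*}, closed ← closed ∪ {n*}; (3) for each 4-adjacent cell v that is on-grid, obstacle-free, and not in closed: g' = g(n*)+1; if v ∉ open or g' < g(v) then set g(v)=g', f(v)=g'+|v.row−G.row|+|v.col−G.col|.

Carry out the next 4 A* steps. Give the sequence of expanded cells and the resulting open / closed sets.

step 1: expand (3,4) (f=6, h=5) → closed; open now [(2,4) g=2 f=8, (2,5) g=1 f=8, (3,3) g=2 f=6, (3,6) g=1 f=8, (4,4) g=2 f=6, (4,5) g=1 f=6]
step 2: expand (3,3) (f=6, h=4) → closed; open now [(2,3) g=3 f=8, (2,4) g=2 f=8, (2,5) g=1 f=8, (3,2) g=3 f=6, (3,6) g=1 f=8, (4,4) g=2 f=6, (4,5) g=1 f=6]
step 3: expand (3,2) (f=6, h=3) → closed; open now [(2,2) g=4 f=8, (2,3) g=3 f=8, (2,4) g=2 f=8, (2,5) g=1 f=8, (3,1) g=4 f=6, (3,6) g=1 f=8, (4,2) g=4 f=6, (4,4) g=2 f=6, (4,5) g=1 f=6]
step 4: expand (3,1) (f=6, h=2) → closed; open now [(2,1) g=5 f=8, (2,2) g=4 f=8, (2,3) g=3 f=8, (2,4) g=2 f=8, (2,5) g=1 f=8, (3,6) g=1 f=8, (4,1) g=5 f=6, (4,2) g=4 f=6, (4,4) g=2 f=6, (4,5) g=1 f=6]

order=[(3,4) → (3,3) → (3,2) → (3,1)]; open=[(2,1) g=5 f=8, (2,2) g=4 f=8, (2,3) g=3 f=8, (2,4) g=2 f=8, (2,5) g=1 f=8, (3,6) g=1 f=8, (4,1) g=5 f=6, (4,2) g=4 f=6, (4,4) g=2 f=6, (4,5) g=1 f=6]; closed=[(3,1), (3,2), (3,3), (3,4), (3,5)]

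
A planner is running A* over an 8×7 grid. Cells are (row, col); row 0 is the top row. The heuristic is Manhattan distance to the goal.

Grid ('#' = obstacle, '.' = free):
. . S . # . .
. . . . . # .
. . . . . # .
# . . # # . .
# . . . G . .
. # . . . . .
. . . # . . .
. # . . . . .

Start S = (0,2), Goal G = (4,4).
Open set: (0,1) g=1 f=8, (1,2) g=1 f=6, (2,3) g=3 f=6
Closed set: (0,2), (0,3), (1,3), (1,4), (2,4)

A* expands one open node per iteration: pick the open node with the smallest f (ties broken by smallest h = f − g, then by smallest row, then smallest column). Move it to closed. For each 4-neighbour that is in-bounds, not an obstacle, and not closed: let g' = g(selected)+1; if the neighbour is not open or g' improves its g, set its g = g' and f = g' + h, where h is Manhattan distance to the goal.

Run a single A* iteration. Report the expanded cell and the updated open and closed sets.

expanded=(2,3); open=[(0,1) g=1 f=8, (1,2) g=1 f=6, (2,2) g=4 f=8]; closed=[(0,2), (0,3), (1,3), (1,4), (2,3), (2,4)]

step 1: expand (2,3) (f=6, h=3) → closed; open now [(0,1) g=1 f=8, (1,2) g=1 f=6, (2,2) g=4 f=8]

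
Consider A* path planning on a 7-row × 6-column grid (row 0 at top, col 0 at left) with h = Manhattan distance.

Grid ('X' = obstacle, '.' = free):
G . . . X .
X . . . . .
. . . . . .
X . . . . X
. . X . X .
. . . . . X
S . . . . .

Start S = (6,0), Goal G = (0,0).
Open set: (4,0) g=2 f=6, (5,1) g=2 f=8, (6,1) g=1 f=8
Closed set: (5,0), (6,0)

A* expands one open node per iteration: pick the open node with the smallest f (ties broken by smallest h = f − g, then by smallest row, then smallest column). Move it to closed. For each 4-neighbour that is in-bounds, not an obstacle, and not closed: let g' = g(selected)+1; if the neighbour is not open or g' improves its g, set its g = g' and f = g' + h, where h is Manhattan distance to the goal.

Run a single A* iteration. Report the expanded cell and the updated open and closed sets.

expanded=(4,0); open=[(4,1) g=3 f=8, (5,1) g=2 f=8, (6,1) g=1 f=8]; closed=[(4,0), (5,0), (6,0)]

step 1: expand (4,0) (f=6, h=4) → closed; open now [(4,1) g=3 f=8, (5,1) g=2 f=8, (6,1) g=1 f=8]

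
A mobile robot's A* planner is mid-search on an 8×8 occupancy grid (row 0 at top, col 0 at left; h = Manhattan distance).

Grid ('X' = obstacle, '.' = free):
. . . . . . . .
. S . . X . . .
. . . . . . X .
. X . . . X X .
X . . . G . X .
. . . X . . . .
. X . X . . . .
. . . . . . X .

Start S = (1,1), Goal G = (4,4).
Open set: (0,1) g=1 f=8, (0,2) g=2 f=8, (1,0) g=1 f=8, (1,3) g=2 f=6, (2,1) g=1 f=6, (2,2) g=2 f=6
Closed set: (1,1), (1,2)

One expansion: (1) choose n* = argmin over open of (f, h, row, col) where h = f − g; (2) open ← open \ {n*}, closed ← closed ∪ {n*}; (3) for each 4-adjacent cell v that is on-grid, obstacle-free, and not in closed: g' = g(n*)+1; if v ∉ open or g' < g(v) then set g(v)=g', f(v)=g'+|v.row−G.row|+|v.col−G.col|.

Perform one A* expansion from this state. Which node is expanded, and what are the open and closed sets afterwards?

step 1: expand (1,3) (f=6, h=4) → closed; open now [(0,1) g=1 f=8, (0,2) g=2 f=8, (0,3) g=3 f=8, (1,0) g=1 f=8, (2,1) g=1 f=6, (2,2) g=2 f=6, (2,3) g=3 f=6]

expanded=(1,3); open=[(0,1) g=1 f=8, (0,2) g=2 f=8, (0,3) g=3 f=8, (1,0) g=1 f=8, (2,1) g=1 f=6, (2,2) g=2 f=6, (2,3) g=3 f=6]; closed=[(1,1), (1,2), (1,3)]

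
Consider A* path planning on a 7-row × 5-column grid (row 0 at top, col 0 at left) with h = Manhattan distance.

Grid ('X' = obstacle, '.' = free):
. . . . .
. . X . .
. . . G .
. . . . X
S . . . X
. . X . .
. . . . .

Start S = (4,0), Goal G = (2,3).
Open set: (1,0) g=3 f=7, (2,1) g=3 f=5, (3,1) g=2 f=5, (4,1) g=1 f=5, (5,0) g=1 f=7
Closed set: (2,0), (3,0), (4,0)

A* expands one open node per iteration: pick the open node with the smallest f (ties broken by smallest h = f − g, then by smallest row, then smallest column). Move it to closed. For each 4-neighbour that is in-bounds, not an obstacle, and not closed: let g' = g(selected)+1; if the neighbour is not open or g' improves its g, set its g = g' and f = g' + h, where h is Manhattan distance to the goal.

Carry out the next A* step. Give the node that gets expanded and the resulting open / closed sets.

expanded=(2,1); open=[(1,0) g=3 f=7, (1,1) g=4 f=7, (2,2) g=4 f=5, (3,1) g=2 f=5, (4,1) g=1 f=5, (5,0) g=1 f=7]; closed=[(2,0), (2,1), (3,0), (4,0)]

step 1: expand (2,1) (f=5, h=2) → closed; open now [(1,0) g=3 f=7, (1,1) g=4 f=7, (2,2) g=4 f=5, (3,1) g=2 f=5, (4,1) g=1 f=5, (5,0) g=1 f=7]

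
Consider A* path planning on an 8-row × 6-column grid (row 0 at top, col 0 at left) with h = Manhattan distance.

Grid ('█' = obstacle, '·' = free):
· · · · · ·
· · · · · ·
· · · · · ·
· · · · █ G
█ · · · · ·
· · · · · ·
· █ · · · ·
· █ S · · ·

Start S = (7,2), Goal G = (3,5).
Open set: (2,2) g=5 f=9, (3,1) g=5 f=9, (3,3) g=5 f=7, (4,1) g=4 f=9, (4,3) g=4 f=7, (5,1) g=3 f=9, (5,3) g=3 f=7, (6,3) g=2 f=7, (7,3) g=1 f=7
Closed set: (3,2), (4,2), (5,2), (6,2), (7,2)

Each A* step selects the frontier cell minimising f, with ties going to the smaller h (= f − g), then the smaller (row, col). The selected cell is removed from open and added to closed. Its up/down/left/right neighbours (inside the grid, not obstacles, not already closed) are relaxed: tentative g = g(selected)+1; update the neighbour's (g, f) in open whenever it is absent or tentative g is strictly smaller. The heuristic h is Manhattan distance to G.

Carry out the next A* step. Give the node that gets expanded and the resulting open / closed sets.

step 1: expand (3,3) (f=7, h=2) → closed; open now [(2,2) g=5 f=9, (2,3) g=6 f=9, (3,1) g=5 f=9, (4,1) g=4 f=9, (4,3) g=4 f=7, (5,1) g=3 f=9, (5,3) g=3 f=7, (6,3) g=2 f=7, (7,3) g=1 f=7]

expanded=(3,3); open=[(2,2) g=5 f=9, (2,3) g=6 f=9, (3,1) g=5 f=9, (4,1) g=4 f=9, (4,3) g=4 f=7, (5,1) g=3 f=9, (5,3) g=3 f=7, (6,3) g=2 f=7, (7,3) g=1 f=7]; closed=[(3,2), (3,3), (4,2), (5,2), (6,2), (7,2)]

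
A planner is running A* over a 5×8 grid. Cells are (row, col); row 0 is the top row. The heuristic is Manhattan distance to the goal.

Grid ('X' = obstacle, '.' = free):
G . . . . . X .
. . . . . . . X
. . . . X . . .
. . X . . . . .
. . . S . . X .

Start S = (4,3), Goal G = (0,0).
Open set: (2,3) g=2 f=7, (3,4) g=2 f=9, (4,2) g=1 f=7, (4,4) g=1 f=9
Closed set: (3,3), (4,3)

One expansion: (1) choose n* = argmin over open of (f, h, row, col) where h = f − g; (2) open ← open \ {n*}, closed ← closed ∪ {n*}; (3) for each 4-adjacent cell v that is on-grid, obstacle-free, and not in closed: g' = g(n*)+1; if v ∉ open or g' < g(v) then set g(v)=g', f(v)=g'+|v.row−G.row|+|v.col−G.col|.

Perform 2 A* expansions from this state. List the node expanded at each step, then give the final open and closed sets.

step 1: expand (2,3) (f=7, h=5) → closed; open now [(1,3) g=3 f=7, (2,2) g=3 f=7, (3,4) g=2 f=9, (4,2) g=1 f=7, (4,4) g=1 f=9]
step 2: expand (1,3) (f=7, h=4) → closed; open now [(0,3) g=4 f=7, (1,2) g=4 f=7, (1,4) g=4 f=9, (2,2) g=3 f=7, (3,4) g=2 f=9, (4,2) g=1 f=7, (4,4) g=1 f=9]

order=[(2,3) → (1,3)]; open=[(0,3) g=4 f=7, (1,2) g=4 f=7, (1,4) g=4 f=9, (2,2) g=3 f=7, (3,4) g=2 f=9, (4,2) g=1 f=7, (4,4) g=1 f=9]; closed=[(1,3), (2,3), (3,3), (4,3)]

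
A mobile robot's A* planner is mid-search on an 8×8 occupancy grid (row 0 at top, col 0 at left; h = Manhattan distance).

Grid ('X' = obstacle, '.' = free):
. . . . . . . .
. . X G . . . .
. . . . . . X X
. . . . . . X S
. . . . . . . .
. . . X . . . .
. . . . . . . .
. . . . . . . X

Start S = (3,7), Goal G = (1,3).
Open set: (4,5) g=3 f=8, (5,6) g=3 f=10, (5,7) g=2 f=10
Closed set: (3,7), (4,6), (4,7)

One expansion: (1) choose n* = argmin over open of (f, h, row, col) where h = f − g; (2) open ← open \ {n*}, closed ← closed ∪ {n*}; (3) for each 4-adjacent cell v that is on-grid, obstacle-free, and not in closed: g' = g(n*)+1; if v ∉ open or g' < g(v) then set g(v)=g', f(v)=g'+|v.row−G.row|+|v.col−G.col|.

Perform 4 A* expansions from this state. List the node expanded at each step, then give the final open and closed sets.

step 1: expand (4,5) (f=8, h=5) → closed; open now [(3,5) g=4 f=8, (4,4) g=4 f=8, (5,5) g=4 f=10, (5,6) g=3 f=10, (5,7) g=2 f=10]
step 2: expand (3,5) (f=8, h=4) → closed; open now [(2,5) g=5 f=8, (3,4) g=5 f=8, (4,4) g=4 f=8, (5,5) g=4 f=10, (5,6) g=3 f=10, (5,7) g=2 f=10]
step 3: expand (2,5) (f=8, h=3) → closed; open now [(1,5) g=6 f=8, (2,4) g=6 f=8, (3,4) g=5 f=8, (4,4) g=4 f=8, (5,5) g=4 f=10, (5,6) g=3 f=10, (5,7) g=2 f=10]
step 4: expand (1,5) (f=8, h=2) → closed; open now [(0,5) g=7 f=10, (1,4) g=7 f=8, (1,6) g=7 f=10, (2,4) g=6 f=8, (3,4) g=5 f=8, (4,4) g=4 f=8, (5,5) g=4 f=10, (5,6) g=3 f=10, (5,7) g=2 f=10]

order=[(4,5) → (3,5) → (2,5) → (1,5)]; open=[(0,5) g=7 f=10, (1,4) g=7 f=8, (1,6) g=7 f=10, (2,4) g=6 f=8, (3,4) g=5 f=8, (4,4) g=4 f=8, (5,5) g=4 f=10, (5,6) g=3 f=10, (5,7) g=2 f=10]; closed=[(1,5), (2,5), (3,5), (3,7), (4,5), (4,6), (4,7)]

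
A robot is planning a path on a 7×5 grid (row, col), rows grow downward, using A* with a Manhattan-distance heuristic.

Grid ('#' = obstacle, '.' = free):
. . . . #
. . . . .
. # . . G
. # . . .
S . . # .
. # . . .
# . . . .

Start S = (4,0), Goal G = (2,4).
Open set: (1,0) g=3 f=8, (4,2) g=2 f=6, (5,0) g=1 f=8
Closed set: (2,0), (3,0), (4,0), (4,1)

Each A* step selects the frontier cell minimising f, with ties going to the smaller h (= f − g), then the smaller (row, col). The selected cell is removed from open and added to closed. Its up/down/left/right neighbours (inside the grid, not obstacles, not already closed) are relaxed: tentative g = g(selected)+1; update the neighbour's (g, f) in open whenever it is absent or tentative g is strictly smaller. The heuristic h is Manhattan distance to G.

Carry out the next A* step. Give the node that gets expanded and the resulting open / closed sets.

step 1: expand (4,2) (f=6, h=4) → closed; open now [(1,0) g=3 f=8, (3,2) g=3 f=6, (5,0) g=1 f=8, (5,2) g=3 f=8]

expanded=(4,2); open=[(1,0) g=3 f=8, (3,2) g=3 f=6, (5,0) g=1 f=8, (5,2) g=3 f=8]; closed=[(2,0), (3,0), (4,0), (4,1), (4,2)]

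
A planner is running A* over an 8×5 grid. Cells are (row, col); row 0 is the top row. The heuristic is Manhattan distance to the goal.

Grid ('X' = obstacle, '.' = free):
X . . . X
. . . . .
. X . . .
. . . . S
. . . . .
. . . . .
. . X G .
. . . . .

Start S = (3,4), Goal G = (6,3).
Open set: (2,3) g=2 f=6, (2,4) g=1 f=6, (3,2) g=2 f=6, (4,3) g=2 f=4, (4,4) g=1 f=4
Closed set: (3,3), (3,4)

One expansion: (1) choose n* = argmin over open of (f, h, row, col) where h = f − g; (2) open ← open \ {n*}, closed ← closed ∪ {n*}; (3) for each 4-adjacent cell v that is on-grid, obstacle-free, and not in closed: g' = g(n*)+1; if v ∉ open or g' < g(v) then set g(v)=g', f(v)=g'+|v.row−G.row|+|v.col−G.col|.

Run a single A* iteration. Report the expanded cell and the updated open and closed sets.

expanded=(4,3); open=[(2,3) g=2 f=6, (2,4) g=1 f=6, (3,2) g=2 f=6, (4,2) g=3 f=6, (4,4) g=1 f=4, (5,3) g=3 f=4]; closed=[(3,3), (3,4), (4,3)]

step 1: expand (4,3) (f=4, h=2) → closed; open now [(2,3) g=2 f=6, (2,4) g=1 f=6, (3,2) g=2 f=6, (4,2) g=3 f=6, (4,4) g=1 f=4, (5,3) g=3 f=4]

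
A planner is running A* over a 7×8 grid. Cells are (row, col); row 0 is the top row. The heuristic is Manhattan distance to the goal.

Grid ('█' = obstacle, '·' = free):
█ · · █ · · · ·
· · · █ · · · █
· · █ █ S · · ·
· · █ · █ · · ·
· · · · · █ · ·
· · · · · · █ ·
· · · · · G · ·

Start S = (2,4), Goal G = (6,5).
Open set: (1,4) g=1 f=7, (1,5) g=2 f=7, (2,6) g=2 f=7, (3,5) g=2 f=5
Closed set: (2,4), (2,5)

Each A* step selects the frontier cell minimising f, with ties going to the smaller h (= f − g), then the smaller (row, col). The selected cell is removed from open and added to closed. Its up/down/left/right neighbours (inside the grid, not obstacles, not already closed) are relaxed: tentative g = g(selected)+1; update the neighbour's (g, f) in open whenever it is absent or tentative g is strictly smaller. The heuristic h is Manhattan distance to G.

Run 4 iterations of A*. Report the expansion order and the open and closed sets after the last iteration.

step 1: expand (3,5) (f=5, h=3) → closed; open now [(1,4) g=1 f=7, (1,5) g=2 f=7, (2,6) g=2 f=7, (3,6) g=3 f=7]
step 2: expand (3,6) (f=7, h=4) → closed; open now [(1,4) g=1 f=7, (1,5) g=2 f=7, (2,6) g=2 f=7, (3,7) g=4 f=9, (4,6) g=4 f=7]
step 3: expand (4,6) (f=7, h=3) → closed; open now [(1,4) g=1 f=7, (1,5) g=2 f=7, (2,6) g=2 f=7, (3,7) g=4 f=9, (4,7) g=5 f=9]
step 4: expand (1,5) (f=7, h=5) → closed; open now [(0,5) g=3 f=9, (1,4) g=1 f=7, (1,6) g=3 f=9, (2,6) g=2 f=7, (3,7) g=4 f=9, (4,7) g=5 f=9]

order=[(3,5) → (3,6) → (4,6) → (1,5)]; open=[(0,5) g=3 f=9, (1,4) g=1 f=7, (1,6) g=3 f=9, (2,6) g=2 f=7, (3,7) g=4 f=9, (4,7) g=5 f=9]; closed=[(1,5), (2,4), (2,5), (3,5), (3,6), (4,6)]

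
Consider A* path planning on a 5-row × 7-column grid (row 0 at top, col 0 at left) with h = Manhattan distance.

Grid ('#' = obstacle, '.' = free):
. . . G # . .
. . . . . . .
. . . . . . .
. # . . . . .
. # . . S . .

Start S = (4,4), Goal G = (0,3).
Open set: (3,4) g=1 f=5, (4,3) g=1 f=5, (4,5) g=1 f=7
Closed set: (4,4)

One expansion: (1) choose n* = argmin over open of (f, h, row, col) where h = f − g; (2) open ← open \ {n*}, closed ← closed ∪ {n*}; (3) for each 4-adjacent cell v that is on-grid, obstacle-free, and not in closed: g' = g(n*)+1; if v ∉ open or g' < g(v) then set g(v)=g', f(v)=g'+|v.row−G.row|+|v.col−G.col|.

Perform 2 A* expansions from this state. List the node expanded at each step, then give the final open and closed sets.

step 1: expand (3,4) (f=5, h=4) → closed; open now [(2,4) g=2 f=5, (3,3) g=2 f=5, (3,5) g=2 f=7, (4,3) g=1 f=5, (4,5) g=1 f=7]
step 2: expand (2,4) (f=5, h=3) → closed; open now [(1,4) g=3 f=5, (2,3) g=3 f=5, (2,5) g=3 f=7, (3,3) g=2 f=5, (3,5) g=2 f=7, (4,3) g=1 f=5, (4,5) g=1 f=7]

order=[(3,4) → (2,4)]; open=[(1,4) g=3 f=5, (2,3) g=3 f=5, (2,5) g=3 f=7, (3,3) g=2 f=5, (3,5) g=2 f=7, (4,3) g=1 f=5, (4,5) g=1 f=7]; closed=[(2,4), (3,4), (4,4)]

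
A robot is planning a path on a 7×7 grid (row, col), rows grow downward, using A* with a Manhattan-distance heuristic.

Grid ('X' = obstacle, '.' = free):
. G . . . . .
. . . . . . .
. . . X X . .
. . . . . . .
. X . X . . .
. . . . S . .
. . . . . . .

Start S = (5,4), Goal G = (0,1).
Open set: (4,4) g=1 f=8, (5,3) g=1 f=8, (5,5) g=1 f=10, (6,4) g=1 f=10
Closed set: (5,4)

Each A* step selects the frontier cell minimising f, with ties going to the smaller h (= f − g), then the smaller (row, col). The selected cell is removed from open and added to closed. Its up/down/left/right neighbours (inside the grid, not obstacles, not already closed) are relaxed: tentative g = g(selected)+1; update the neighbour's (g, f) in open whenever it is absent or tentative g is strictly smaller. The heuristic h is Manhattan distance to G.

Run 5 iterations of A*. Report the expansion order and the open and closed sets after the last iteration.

step 1: expand (4,4) (f=8, h=7) → closed; open now [(3,4) g=2 f=8, (4,5) g=2 f=10, (5,3) g=1 f=8, (5,5) g=1 f=10, (6,4) g=1 f=10]
step 2: expand (3,4) (f=8, h=6) → closed; open now [(3,3) g=3 f=8, (3,5) g=3 f=10, (4,5) g=2 f=10, (5,3) g=1 f=8, (5,5) g=1 f=10, (6,4) g=1 f=10]
step 3: expand (3,3) (f=8, h=5) → closed; open now [(3,2) g=4 f=8, (3,5) g=3 f=10, (4,5) g=2 f=10, (5,3) g=1 f=8, (5,5) g=1 f=10, (6,4) g=1 f=10]
step 4: expand (3,2) (f=8, h=4) → closed; open now [(2,2) g=5 f=8, (3,1) g=5 f=8, (3,5) g=3 f=10, (4,2) g=5 f=10, (4,5) g=2 f=10, (5,3) g=1 f=8, (5,5) g=1 f=10, (6,4) g=1 f=10]
step 5: expand (2,2) (f=8, h=3) → closed; open now [(1,2) g=6 f=8, (2,1) g=6 f=8, (3,1) g=5 f=8, (3,5) g=3 f=10, (4,2) g=5 f=10, (4,5) g=2 f=10, (5,3) g=1 f=8, (5,5) g=1 f=10, (6,4) g=1 f=10]

order=[(4,4) → (3,4) → (3,3) → (3,2) → (2,2)]; open=[(1,2) g=6 f=8, (2,1) g=6 f=8, (3,1) g=5 f=8, (3,5) g=3 f=10, (4,2) g=5 f=10, (4,5) g=2 f=10, (5,3) g=1 f=8, (5,5) g=1 f=10, (6,4) g=1 f=10]; closed=[(2,2), (3,2), (3,3), (3,4), (4,4), (5,4)]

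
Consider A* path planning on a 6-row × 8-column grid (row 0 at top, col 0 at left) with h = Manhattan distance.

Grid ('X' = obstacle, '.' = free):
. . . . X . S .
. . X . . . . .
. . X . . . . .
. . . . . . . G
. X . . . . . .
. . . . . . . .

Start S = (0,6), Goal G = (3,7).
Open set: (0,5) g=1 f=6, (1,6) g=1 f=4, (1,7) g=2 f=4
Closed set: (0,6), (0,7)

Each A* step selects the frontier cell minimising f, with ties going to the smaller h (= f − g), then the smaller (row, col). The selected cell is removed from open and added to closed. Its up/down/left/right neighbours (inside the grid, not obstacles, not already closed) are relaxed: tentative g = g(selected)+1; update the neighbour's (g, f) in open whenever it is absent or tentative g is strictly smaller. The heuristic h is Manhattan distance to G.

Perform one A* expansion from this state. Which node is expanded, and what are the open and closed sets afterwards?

step 1: expand (1,7) (f=4, h=2) → closed; open now [(0,5) g=1 f=6, (1,6) g=1 f=4, (2,7) g=3 f=4]

expanded=(1,7); open=[(0,5) g=1 f=6, (1,6) g=1 f=4, (2,7) g=3 f=4]; closed=[(0,6), (0,7), (1,7)]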